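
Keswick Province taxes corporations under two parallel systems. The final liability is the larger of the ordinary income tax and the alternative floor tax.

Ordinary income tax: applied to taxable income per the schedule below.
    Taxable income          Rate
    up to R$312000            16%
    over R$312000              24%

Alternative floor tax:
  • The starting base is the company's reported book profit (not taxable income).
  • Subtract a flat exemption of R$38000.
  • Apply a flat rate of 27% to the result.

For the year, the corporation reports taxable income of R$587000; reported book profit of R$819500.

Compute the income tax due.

R$211005

Alternative floor tax:
  Base (reported book profit): R$819500
  Less exemption R$38000 → base R$781500
  R$781500 × 27% = R$211005

Ordinary income tax:
  R$312000 × 16% = R$49920
  R$275000 × 24% = R$66000
  → R$115920

R$211005 > R$115920, so the alternative floor tax is the binding amount.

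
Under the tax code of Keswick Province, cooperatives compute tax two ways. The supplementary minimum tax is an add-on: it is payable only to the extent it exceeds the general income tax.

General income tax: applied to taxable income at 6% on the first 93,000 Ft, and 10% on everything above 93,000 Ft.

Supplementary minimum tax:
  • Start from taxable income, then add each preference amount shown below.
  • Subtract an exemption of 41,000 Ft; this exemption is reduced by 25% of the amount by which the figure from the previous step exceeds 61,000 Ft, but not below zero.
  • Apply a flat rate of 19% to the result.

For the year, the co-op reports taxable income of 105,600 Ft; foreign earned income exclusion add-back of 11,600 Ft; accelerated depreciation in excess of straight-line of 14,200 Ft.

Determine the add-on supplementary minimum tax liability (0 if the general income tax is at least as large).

13,680 Ft

General income tax:
  93,000 Ft × 6% = 5,580 Ft
  12,600 Ft × 10% = 1,260 Ft
  → 6,840 Ft

Supplementary minimum tax:
  Adjusted income: 105,600 Ft + 11,600 Ft + 14,200 Ft = 131,400 Ft
  Exemption: 41,000 Ft − 25% × (131,400 Ft − 61,000 Ft) = 41,000 Ft − 17,600 Ft = 23,400 Ft
  Base: 131,400 Ft − 23,400 Ft = 108,000 Ft
  108,000 Ft × 19% = 20,520 Ft

Excess of supplementary minimum tax over general income tax: 20,520 Ft − 6,840 Ft = 13,680 Ft.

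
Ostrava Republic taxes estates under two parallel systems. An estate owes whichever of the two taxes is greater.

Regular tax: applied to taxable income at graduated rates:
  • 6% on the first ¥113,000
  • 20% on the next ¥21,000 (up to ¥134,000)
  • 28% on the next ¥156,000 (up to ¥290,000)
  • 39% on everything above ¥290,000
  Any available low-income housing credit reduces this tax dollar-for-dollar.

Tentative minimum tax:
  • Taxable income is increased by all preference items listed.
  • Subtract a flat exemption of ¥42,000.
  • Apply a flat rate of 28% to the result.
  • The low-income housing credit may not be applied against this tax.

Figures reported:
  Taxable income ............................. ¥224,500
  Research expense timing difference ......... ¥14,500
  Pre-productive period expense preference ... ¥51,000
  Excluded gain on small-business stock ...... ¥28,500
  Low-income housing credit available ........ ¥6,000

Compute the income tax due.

Tentative minimum tax:
  Adjusted income: ¥224,500 + ¥14,500 + ¥51,000 + ¥28,500 = ¥318,500
  Less exemption ¥42,000 → base ¥276,500
  ¥276,500 × 28% = ¥77,420

Regular tax:
  ¥113,000 × 6% = ¥6,780
  ¥21,000 × 20% = ¥4,200
  ¥90,500 × 28% = ¥25,340
  → ¥36,320
  Less low-income housing credit ¥6,000 → ¥30,320

¥77,420 > ¥30,320, so the tentative minimum tax is the binding amount.

¥77,420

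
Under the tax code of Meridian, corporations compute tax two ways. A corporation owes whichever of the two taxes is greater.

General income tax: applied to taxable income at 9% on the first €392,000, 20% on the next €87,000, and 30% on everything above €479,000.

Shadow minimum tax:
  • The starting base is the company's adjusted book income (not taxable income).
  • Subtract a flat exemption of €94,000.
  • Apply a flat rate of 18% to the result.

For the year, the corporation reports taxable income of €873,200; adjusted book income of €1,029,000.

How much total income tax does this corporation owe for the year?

Shadow minimum tax:
  Base (adjusted book income): €1,029,000
  Less exemption €94,000 → base €935,000
  €935,000 × 18% = €168,300

General income tax:
  €392,000 × 9% = €35,280
  €87,000 × 20% = €17,400
  €394,200 × 30% = €118,260
  → €170,940

€170,940 > €168,300, so the general income tax governs.

€170,940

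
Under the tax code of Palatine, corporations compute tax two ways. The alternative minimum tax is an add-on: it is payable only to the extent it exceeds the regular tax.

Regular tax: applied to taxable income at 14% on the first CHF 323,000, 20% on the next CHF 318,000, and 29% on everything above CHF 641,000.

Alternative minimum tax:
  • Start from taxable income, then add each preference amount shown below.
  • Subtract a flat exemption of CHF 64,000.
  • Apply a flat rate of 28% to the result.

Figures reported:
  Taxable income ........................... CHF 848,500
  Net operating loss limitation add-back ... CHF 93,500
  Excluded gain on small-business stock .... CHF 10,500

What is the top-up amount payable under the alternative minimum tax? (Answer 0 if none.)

Alternative minimum tax:
  Adjusted income: CHF 848,500 + CHF 93,500 + CHF 10,500 = CHF 952,500
  Less exemption CHF 64,000 → base CHF 888,500
  CHF 888,500 × 28% = CHF 248,780

Regular tax:
  CHF 323,000 × 14% = CHF 45,220
  CHF 318,000 × 20% = CHF 63,600
  CHF 207,500 × 29% = CHF 60,175
  → CHF 168,995

Excess of alternative minimum tax over regular tax: CHF 248,780 − CHF 168,995 = CHF 79,785.

CHF 79,785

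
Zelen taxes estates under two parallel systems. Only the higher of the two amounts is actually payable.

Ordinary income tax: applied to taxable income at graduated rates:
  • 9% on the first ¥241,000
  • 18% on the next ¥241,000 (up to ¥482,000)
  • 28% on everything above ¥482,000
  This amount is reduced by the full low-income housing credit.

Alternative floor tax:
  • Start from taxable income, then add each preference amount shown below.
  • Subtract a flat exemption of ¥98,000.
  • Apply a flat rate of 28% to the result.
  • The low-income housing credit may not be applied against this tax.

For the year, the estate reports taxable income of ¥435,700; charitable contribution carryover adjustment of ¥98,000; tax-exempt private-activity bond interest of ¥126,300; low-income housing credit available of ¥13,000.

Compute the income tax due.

¥157,360

Alternative floor tax:
  Adjusted income: ¥435,700 + ¥98,000 + ¥126,300 = ¥660,000
  Less exemption ¥98,000 → base ¥562,000
  ¥562,000 × 28% = ¥157,360

Ordinary income tax:
  ¥241,000 × 9% = ¥21,690
  ¥194,700 × 18% = ¥35,046
  → ¥56,736
  Less low-income housing credit ¥13,000 → ¥43,736

¥157,360 > ¥43,736, so the alternative floor tax is the binding amount.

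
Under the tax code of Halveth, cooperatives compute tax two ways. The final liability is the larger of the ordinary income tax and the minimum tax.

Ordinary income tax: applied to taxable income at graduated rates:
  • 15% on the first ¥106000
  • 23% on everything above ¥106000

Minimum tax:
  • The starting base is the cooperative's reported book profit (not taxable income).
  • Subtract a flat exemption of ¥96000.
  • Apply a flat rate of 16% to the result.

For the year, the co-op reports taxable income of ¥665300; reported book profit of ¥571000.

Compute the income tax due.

Minimum tax:
  Base (reported book profit): ¥571000
  Less exemption ¥96000 → base ¥475000
  ¥475000 × 16% = ¥76000

Ordinary income tax:
  ¥106000 × 15% = ¥15900
  ¥559300 × 23% = ¥128639
  → ¥144539

¥144539 > ¥76000, so the ordinary income tax governs.

¥144539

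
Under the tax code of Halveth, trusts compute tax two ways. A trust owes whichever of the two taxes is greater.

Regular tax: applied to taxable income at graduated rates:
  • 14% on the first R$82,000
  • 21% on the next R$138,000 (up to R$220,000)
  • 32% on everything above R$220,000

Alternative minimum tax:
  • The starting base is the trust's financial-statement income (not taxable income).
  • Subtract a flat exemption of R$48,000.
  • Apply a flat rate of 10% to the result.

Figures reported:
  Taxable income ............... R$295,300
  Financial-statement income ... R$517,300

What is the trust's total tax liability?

R$64,556

Regular tax:
  R$82,000 × 14% = R$11,480
  R$138,000 × 21% = R$28,980
  R$75,300 × 32% = R$24,096
  → R$64,556

Alternative minimum tax:
  Base (financial-statement income): R$517,300
  Less exemption R$48,000 → base R$469,300
  R$469,300 × 10% = R$46,930

R$64,556 > R$46,930, so the regular tax governs.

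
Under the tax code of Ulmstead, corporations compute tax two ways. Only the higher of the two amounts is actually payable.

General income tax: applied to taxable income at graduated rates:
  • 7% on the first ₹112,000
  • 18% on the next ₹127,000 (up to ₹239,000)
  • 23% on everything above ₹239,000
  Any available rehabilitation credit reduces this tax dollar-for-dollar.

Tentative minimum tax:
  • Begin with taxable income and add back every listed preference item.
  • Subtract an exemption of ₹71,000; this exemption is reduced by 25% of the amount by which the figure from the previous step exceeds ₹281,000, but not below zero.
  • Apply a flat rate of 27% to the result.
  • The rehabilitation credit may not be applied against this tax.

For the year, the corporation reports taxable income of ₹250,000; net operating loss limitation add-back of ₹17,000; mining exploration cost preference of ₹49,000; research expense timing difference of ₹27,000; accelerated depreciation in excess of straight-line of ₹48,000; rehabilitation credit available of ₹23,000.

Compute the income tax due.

General income tax:
  ₹112,000 × 7% = ₹7,840
  ₹127,000 × 18% = ₹22,860
  ₹11,000 × 23% = ₹2,530
  → ₹33,230
  Less rehabilitation credit ₹23,000 → ₹10,230

Tentative minimum tax:
  Adjusted income: ₹250,000 + ₹17,000 + ₹49,000 + ₹27,000 + ₹48,000 = ₹391,000
  Exemption: ₹71,000 − 25% × (₹391,000 − ₹281,000) = ₹71,000 − ₹27,500 = ₹43,500
  Base: ₹391,000 − ₹43,500 = ₹347,500
  ₹347,500 × 27% = ₹93,825

₹93,825 > ₹10,230, so the tentative minimum tax is the binding amount.

₹93,825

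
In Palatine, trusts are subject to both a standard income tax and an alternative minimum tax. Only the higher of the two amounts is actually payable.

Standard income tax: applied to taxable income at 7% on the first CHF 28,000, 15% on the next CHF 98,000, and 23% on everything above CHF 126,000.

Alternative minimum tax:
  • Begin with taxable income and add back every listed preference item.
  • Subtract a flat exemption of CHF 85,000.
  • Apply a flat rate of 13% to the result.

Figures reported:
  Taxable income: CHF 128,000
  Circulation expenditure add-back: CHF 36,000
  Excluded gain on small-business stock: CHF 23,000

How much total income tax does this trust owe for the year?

CHF 17,120

Standard income tax:
  CHF 28,000 × 7% = CHF 1,960
  CHF 98,000 × 15% = CHF 14,700
  CHF 2,000 × 23% = CHF 460
  → CHF 17,120

Alternative minimum tax:
  Adjusted income: CHF 128,000 + CHF 36,000 + CHF 23,000 = CHF 187,000
  Less exemption CHF 85,000 → base CHF 102,000
  CHF 102,000 × 13% = CHF 13,260

CHF 17,120 > CHF 13,260, so the standard income tax governs.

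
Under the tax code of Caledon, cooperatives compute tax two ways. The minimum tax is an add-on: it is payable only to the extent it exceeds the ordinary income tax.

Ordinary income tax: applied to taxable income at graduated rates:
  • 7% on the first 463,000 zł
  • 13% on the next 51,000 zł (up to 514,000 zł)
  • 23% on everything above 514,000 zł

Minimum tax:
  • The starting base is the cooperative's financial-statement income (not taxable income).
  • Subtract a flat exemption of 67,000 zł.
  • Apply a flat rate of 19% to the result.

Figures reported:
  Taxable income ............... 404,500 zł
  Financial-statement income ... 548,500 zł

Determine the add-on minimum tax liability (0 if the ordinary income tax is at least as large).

63,170 zł

Ordinary income tax:
  404,500 zł × 7% = 28,315 zł

Minimum tax:
  Base (financial-statement income): 548,500 zł
  Less exemption 67,000 zł → base 481,500 zł
  481,500 zł × 19% = 91,485 zł

Excess of minimum tax over ordinary income tax: 91,485 zł − 28,315 zł = 63,170 zł.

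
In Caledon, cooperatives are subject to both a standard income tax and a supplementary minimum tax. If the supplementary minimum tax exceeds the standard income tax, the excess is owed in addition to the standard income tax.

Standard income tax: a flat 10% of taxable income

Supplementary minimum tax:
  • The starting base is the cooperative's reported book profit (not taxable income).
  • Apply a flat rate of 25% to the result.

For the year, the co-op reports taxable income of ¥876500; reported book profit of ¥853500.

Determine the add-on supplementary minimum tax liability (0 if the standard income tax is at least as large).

¥125725

Standard income tax:
  ¥876500 × 10% = ¥87650

Supplementary minimum tax:
  Base (reported book profit): ¥853500
  ¥853500 × 25% = ¥213375

Excess of supplementary minimum tax over standard income tax: ¥213375 − ¥87650 = ¥125725.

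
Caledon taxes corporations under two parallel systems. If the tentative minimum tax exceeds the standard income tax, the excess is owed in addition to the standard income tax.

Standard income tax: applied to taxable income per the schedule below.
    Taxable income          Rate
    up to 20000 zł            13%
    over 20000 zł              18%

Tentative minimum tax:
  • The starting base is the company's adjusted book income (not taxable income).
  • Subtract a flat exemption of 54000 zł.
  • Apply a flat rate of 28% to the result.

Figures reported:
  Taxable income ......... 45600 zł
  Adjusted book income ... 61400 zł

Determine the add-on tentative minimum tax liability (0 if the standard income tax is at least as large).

Tentative minimum tax:
  Base (adjusted book income): 61400 zł
  Less exemption 54000 zł → base 7400 zł
  7400 zł × 28% = 2072 zł

Standard income tax:
  20000 zł × 13% = 2600 zł
  25600 zł × 18% = 4608 zł
  → 7208 zł

2072 zł ≤ 7208 zł, so no add-on is due.

0 zł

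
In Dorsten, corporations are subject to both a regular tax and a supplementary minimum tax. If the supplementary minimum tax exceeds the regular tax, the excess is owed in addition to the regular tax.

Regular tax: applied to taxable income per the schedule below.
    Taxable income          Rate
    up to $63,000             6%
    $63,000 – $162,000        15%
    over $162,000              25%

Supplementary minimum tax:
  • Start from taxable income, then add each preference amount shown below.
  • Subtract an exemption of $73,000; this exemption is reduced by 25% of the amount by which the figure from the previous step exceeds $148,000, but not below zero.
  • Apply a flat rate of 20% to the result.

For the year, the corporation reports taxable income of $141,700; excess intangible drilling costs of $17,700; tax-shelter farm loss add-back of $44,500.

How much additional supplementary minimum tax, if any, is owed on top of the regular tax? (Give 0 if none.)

Regular tax:
  $63,000 × 6% = $3,780
  $78,700 × 15% = $11,805
  → $15,585

Supplementary minimum tax:
  Adjusted income: $141,700 + $17,700 + $44,500 = $203,900
  Exemption: $73,000 − 25% × ($203,900 − $148,000) = $73,000 − $13,975 = $59,025
  Base: $203,900 − $59,025 = $144,875
  $144,875 × 20% = $28,975

Excess of supplementary minimum tax over regular tax: $28,975 − $15,585 = $13,390.

$13,390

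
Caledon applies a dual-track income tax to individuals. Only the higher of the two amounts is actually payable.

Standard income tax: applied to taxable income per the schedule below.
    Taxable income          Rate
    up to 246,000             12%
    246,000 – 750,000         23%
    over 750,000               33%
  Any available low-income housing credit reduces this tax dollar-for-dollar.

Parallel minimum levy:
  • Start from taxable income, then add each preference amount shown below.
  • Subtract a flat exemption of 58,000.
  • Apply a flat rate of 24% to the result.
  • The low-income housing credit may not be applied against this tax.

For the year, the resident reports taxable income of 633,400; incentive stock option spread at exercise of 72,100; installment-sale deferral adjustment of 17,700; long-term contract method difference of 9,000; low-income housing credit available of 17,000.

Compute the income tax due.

Standard income tax:
  246,000 × 12% = 29,520
  387,400 × 23% = 89,102
  → 118,622
  Less low-income housing credit 17,000 → 101,622

Parallel minimum levy:
  Adjusted income: 633,400 + 72,100 + 17,700 + 9,000 = 732,200
  Less exemption 58,000 → base 674,200
  674,200 × 24% = 161,808

161,808 > 101,622, so the parallel minimum levy is the binding amount.

161,808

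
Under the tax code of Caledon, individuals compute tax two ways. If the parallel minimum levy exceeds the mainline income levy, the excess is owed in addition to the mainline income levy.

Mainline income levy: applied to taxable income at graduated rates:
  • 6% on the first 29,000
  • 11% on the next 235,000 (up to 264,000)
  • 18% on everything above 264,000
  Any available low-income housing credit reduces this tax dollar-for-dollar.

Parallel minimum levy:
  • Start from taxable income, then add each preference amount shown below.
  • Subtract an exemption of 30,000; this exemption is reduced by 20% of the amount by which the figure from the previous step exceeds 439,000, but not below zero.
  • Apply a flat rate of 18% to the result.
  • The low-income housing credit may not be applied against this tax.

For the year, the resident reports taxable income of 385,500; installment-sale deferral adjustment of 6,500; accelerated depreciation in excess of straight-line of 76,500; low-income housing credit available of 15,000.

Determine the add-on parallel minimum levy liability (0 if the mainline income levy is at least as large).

45,532

Mainline income levy:
  29,000 × 6% = 1,740
  235,000 × 11% = 25,850
  121,500 × 18% = 21,870
  → 49,460
  Less low-income housing credit 15,000 → 34,460

Parallel minimum levy:
  Adjusted income: 385,500 + 6,500 + 76,500 = 468,500
  Exemption: 30,000 − 20% × (468,500 − 439,000) = 30,000 − 5,900 = 24,100
  Base: 468,500 − 24,100 = 444,400
  444,400 × 18% = 79,992

Excess of parallel minimum levy over mainline income levy: 79,992 − 34,460 = 45,532.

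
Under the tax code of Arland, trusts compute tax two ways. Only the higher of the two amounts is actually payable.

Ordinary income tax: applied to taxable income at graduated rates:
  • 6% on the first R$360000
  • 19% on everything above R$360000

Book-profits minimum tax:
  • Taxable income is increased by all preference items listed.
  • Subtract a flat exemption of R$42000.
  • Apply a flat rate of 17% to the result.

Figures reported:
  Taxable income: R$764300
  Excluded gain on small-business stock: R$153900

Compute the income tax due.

Ordinary income tax:
  R$360000 × 6% = R$21600
  R$404300 × 19% = R$76817
  → R$98417

Book-profits minimum tax:
  Adjusted income: R$764300 + R$153900 = R$918200
  Less exemption R$42000 → base R$876200
  R$876200 × 17% = R$148954

R$148954 > R$98417, so the book-profits minimum tax is the binding amount.

R$148954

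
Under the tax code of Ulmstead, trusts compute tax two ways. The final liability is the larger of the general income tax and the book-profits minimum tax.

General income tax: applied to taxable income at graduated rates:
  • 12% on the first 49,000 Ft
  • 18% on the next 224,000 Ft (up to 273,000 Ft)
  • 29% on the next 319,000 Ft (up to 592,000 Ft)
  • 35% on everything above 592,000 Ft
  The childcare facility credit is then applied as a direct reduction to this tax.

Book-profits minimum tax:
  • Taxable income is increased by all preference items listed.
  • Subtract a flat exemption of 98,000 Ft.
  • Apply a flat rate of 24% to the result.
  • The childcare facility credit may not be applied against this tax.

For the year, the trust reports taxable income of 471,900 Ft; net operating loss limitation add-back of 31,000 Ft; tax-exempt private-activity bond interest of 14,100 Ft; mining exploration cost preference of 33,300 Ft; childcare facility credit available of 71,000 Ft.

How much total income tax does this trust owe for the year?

Book-profits minimum tax:
  Adjusted income: 471,900 Ft + 31,000 Ft + 14,100 Ft + 33,300 Ft = 550,300 Ft
  Less exemption 98,000 Ft → base 452,300 Ft
  452,300 Ft × 24% = 108,552 Ft

General income tax:
  49,000 Ft × 12% = 5,880 Ft
  224,000 Ft × 18% = 40,320 Ft
  198,900 Ft × 29% = 57,681 Ft
  → 103,881 Ft
  Less childcare facility credit 71,000 Ft → 32,881 Ft

108,552 Ft > 32,881 Ft, so the book-profits minimum tax is the binding amount.

108,552 Ft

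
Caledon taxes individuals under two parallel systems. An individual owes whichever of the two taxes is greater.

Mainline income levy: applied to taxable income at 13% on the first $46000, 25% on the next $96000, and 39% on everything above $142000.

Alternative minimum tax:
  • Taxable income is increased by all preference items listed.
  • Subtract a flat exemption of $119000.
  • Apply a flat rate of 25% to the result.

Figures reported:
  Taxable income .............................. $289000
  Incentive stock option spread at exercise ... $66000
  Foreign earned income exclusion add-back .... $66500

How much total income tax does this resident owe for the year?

Mainline income levy:
  $46000 × 13% = $5980
  $96000 × 25% = $24000
  $147000 × 39% = $57330
  → $87310

Alternative minimum tax:
  Adjusted income: $289000 + $66000 + $66500 = $421500
  Less exemption $119000 → base $302500
  $302500 × 25% = $75625

$87310 > $75625, so the mainline income levy governs.

$87310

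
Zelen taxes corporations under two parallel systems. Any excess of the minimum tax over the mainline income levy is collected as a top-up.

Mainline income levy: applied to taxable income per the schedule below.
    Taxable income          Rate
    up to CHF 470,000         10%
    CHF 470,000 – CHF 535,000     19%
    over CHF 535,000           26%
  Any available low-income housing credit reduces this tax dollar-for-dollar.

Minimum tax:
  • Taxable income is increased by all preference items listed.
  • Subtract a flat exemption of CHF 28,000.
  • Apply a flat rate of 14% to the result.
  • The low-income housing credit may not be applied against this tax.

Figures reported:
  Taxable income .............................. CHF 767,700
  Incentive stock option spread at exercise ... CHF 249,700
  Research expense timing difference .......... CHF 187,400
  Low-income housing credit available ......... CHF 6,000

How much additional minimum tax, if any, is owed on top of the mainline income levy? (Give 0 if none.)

Minimum tax:
  Adjusted income: CHF 767,700 + CHF 249,700 + CHF 187,400 = CHF 1,204,800
  Less exemption CHF 28,000 → base CHF 1,176,800
  CHF 1,176,800 × 14% = CHF 164,752

Mainline income levy:
  CHF 470,000 × 10% = CHF 47,000
  CHF 65,000 × 19% = CHF 12,350
  CHF 232,700 × 26% = CHF 60,502
  → CHF 119,852
  Less low-income housing credit CHF 6,000 → CHF 113,852

Excess of minimum tax over mainline income levy: CHF 164,752 − CHF 113,852 = CHF 50,900.

CHF 50,900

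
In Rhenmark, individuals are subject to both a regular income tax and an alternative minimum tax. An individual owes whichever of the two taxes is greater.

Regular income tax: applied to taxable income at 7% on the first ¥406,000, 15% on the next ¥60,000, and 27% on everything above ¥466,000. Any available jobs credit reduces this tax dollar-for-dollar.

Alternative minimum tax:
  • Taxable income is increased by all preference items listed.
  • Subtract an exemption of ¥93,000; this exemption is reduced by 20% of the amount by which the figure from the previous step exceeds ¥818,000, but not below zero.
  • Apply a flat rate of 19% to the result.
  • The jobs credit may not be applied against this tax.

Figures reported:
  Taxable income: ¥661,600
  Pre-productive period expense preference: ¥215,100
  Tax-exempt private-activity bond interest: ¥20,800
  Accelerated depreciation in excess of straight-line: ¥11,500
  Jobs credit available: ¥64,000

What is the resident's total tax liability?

Regular income tax:
  ¥406,000 × 7% = ¥28,420
  ¥60,000 × 15% = ¥9,000
  ¥195,600 × 27% = ¥52,812
  → ¥90,232
  Less jobs credit ¥64,000 → ¥26,232

Alternative minimum tax:
  Adjusted income: ¥661,600 + ¥215,100 + ¥20,800 + ¥11,500 = ¥909,000
  Exemption: ¥93,000 − 20% × (¥909,000 − ¥818,000) = ¥93,000 − ¥18,200 = ¥74,800
  Base: ¥909,000 − ¥74,800 = ¥834,200
  ¥834,200 × 19% = ¥158,498

¥158,498 > ¥26,232, so the alternative minimum tax is the binding amount.

¥158,498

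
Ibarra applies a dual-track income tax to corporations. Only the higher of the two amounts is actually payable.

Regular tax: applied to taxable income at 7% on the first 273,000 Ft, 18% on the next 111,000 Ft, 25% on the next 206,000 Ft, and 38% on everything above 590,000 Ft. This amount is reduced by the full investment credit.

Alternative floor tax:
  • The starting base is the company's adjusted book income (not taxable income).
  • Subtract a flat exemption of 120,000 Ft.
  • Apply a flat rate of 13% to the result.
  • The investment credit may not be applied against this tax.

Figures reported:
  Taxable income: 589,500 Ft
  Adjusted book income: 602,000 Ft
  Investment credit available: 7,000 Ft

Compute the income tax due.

83,465 Ft

Regular tax:
  273,000 Ft × 7% = 19,110 Ft
  111,000 Ft × 18% = 19,980 Ft
  205,500 Ft × 25% = 51,375 Ft
  → 90,465 Ft
  Less investment credit 7,000 Ft → 83,465 Ft

Alternative floor tax:
  Base (adjusted book income): 602,000 Ft
  Less exemption 120,000 Ft → base 482,000 Ft
  482,000 Ft × 13% = 62,660 Ft

83,465 Ft > 62,660 Ft, so the regular tax governs.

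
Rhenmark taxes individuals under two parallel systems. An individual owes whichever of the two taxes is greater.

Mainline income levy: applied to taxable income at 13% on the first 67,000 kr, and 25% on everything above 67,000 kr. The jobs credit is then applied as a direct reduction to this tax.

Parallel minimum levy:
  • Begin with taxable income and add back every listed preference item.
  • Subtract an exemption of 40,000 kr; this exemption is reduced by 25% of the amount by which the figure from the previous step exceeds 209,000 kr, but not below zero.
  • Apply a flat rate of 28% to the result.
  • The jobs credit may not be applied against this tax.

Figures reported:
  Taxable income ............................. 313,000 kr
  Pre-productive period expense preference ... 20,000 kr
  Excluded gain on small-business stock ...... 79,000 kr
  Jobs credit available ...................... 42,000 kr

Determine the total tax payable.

115,360 kr

Parallel minimum levy:
  Adjusted income: 313,000 kr + 20,000 kr + 79,000 kr = 412,000 kr
  Exemption: 25% × (412,000 kr − 209,000 kr) = 50,750 kr ≥ 40,000 kr, so the exemption is fully phased out
  Base: 412,000 kr − 0 kr = 412,000 kr
  412,000 kr × 28% = 115,360 kr

Mainline income levy:
  67,000 kr × 13% = 8,710 kr
  246,000 kr × 25% = 61,500 kr
  → 70,210 kr
  Less jobs credit 42,000 kr → 28,210 kr

115,360 kr > 28,210 kr, so the parallel minimum levy is the binding amount.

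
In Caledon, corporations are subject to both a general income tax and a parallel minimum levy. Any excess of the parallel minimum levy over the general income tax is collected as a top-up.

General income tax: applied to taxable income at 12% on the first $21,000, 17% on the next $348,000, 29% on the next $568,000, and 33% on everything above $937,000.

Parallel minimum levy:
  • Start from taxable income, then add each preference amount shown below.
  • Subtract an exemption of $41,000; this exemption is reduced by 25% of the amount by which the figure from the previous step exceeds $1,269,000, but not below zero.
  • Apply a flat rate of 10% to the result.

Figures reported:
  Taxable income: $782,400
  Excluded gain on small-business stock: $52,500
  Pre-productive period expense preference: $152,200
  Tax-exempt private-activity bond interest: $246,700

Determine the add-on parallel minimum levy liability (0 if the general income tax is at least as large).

General income tax:
  $21,000 × 12% = $2,520
  $348,000 × 17% = $59,160
  $413,400 × 29% = $119,886
  → $181,566

Parallel minimum levy:
  Adjusted income: $782,400 + $52,500 + $152,200 + $246,700 = $1,233,800
  Exemption: $1,233,800 ≤ $1,269,000, so full $41,000 applies
  Base: $1,233,800 − $41,000 = $1,192,800
  $1,192,800 × 10% = $119,280

$119,280 ≤ $181,566, so no add-on is due.

$0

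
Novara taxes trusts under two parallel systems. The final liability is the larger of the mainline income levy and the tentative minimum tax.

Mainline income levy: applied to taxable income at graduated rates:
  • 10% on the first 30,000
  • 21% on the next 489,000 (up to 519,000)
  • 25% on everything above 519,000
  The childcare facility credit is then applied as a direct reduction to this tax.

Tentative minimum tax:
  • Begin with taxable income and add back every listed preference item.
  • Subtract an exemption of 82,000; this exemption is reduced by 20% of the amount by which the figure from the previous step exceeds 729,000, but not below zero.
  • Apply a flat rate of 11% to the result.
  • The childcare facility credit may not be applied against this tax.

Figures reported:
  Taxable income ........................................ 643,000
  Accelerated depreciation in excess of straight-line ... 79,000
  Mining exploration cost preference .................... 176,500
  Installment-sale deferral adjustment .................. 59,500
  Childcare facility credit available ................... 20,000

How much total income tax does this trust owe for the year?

116,690

Mainline income levy:
  30,000 × 10% = 3,000
  489,000 × 21% = 102,690
  124,000 × 25% = 31,000
  → 136,690
  Less childcare facility credit 20,000 → 116,690

Tentative minimum tax:
  Adjusted income: 643,000 + 79,000 + 176,500 + 59,500 = 958,000
  Exemption: 82,000 − 20% × (958,000 − 729,000) = 82,000 − 45,800 = 36,200
  Base: 958,000 − 36,200 = 921,800
  921,800 × 11% = 101,398

116,690 > 101,398, so the mainline income levy governs.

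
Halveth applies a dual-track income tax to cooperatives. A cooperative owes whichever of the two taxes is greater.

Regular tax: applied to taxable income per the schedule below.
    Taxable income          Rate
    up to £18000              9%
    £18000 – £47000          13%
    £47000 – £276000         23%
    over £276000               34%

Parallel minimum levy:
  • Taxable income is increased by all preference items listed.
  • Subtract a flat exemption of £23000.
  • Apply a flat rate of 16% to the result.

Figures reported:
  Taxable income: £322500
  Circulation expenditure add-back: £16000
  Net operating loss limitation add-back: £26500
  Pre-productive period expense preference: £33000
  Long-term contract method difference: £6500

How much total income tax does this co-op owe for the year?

£73870

Parallel minimum levy:
  Adjusted income: £322500 + £16000 + £26500 + £33000 + £6500 = £404500
  Less exemption £23000 → base £381500
  £381500 × 16% = £61040

Regular tax:
  £18000 × 9% = £1620
  £29000 × 13% = £3770
  £229000 × 23% = £52670
  £46500 × 34% = £15810
  → £73870

£73870 > £61040, so the regular tax governs.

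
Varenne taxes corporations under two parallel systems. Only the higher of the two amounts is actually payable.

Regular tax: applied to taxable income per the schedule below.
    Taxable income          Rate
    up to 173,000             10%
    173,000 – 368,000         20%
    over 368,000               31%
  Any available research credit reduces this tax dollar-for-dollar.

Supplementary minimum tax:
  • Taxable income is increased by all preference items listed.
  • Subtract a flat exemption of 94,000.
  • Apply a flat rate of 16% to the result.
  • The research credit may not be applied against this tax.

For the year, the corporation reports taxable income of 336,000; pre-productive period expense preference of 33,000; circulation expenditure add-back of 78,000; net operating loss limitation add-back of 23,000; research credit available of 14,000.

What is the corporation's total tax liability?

Supplementary minimum tax:
  Adjusted income: 336,000 + 33,000 + 78,000 + 23,000 = 470,000
  Less exemption 94,000 → base 376,000
  376,000 × 16% = 60,160

Regular tax:
  173,000 × 10% = 17,300
  163,000 × 20% = 32,600
  → 49,900
  Less research credit 14,000 → 35,900

60,160 > 35,900, so the supplementary minimum tax is the binding amount.

60,160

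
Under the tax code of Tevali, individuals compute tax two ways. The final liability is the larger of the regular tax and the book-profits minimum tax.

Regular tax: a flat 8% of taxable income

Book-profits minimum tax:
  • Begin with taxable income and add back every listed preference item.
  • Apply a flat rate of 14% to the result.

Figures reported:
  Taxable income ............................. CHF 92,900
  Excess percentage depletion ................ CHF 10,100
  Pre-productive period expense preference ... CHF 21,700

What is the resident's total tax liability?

Book-profits minimum tax:
  Adjusted income: CHF 92,900 + CHF 10,100 + CHF 21,700 = CHF 124,700
  CHF 124,700 × 14% = CHF 17,458

Regular tax:
  CHF 92,900 × 8% = CHF 7,432

CHF 17,458 > CHF 7,432, so the book-profits minimum tax is the binding amount.

CHF 17,458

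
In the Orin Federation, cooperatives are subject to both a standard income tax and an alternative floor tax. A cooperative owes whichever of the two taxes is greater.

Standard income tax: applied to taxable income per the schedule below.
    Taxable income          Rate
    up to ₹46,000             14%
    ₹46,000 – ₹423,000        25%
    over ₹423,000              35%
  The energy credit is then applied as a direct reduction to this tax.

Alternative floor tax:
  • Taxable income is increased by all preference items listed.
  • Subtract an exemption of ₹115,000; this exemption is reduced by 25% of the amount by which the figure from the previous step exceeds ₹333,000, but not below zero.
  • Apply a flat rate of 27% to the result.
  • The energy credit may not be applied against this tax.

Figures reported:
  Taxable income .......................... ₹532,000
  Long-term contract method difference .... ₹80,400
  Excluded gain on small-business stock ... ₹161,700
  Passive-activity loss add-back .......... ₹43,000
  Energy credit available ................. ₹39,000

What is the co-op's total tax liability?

₹220,617

Alternative floor tax:
  Adjusted income: ₹532,000 + ₹80,400 + ₹161,700 + ₹43,000 = ₹817,100
  Exemption: 25% × (₹817,100 − ₹333,000) = ₹121,025 ≥ ₹115,000, so the exemption is fully phased out
  Base: ₹817,100 − ₹0 = ₹817,100
  ₹817,100 × 27% = ₹220,617

Standard income tax:
  ₹46,000 × 14% = ₹6,440
  ₹377,000 × 25% = ₹94,250
  ₹109,000 × 35% = ₹38,150
  → ₹138,840
  Less energy credit ₹39,000 → ₹99,840

₹220,617 > ₹99,840, so the alternative floor tax is the binding amount.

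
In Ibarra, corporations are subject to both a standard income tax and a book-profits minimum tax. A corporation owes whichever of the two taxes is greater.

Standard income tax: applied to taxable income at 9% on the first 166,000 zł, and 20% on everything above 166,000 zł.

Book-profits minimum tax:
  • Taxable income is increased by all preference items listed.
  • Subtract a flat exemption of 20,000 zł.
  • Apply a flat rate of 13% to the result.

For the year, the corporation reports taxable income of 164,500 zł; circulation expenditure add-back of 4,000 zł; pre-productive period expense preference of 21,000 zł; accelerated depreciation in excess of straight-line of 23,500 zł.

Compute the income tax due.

Standard income tax:
  164,500 zł × 9% = 14,805 zł

Book-profits minimum tax:
  Adjusted income: 164,500 zł + 4,000 zł + 21,000 zł + 23,500 zł = 213,000 zł
  Less exemption 20,000 zł → base 193,000 zł
  193,000 zł × 13% = 25,090 zł

25,090 zł > 14,805 zł, so the book-profits minimum tax is the binding amount.

25,090 zł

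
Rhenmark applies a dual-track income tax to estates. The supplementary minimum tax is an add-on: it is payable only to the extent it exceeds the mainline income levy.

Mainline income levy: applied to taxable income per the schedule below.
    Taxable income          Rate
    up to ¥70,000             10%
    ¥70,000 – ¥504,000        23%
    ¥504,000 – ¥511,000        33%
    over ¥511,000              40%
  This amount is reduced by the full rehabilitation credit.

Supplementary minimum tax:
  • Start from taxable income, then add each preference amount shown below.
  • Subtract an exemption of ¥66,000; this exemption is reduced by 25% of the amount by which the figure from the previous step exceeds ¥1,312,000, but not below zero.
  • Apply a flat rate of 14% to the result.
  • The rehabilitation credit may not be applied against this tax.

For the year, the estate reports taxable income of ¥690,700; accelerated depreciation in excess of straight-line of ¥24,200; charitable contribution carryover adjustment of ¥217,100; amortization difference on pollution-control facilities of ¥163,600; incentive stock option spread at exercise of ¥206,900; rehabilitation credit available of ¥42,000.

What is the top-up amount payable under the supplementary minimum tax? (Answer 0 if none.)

Supplementary minimum tax:
  Adjusted income: ¥690,700 + ¥24,200 + ¥217,100 + ¥163,600 + ¥206,900 = ¥1,302,500
  Exemption: ¥1,302,500 ≤ ¥1,312,000, so full ¥66,000 applies
  Base: ¥1,302,500 − ¥66,000 = ¥1,236,500
  ¥1,236,500 × 14% = ¥173,110

Mainline income levy:
  ¥70,000 × 10% = ¥7,000
  ¥434,000 × 23% = ¥99,820
  ¥7,000 × 33% = ¥2,310
  ¥179,700 × 40% = ¥71,880
  → ¥181,010
  Less rehabilitation credit ¥42,000 → ¥139,010

Excess of supplementary minimum tax over mainline income levy: ¥173,110 − ¥139,010 = ¥34,100.

¥34,100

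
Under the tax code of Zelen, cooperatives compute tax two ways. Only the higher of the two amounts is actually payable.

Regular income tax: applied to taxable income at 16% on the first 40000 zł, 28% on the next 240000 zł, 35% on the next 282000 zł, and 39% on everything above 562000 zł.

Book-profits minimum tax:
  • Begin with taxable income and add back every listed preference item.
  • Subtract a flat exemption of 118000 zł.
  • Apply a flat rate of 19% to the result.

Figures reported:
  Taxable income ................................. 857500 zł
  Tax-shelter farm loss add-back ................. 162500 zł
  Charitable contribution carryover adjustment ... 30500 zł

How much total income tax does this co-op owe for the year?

287545 zł

Book-profits minimum tax:
  Adjusted income: 857500 zł + 162500 zł + 30500 zł = 1050500 zł
  Less exemption 118000 zł → base 932500 zł
  932500 zł × 19% = 177175 zł

Regular income tax:
  40000 zł × 16% = 6400 zł
  240000 zł × 28% = 67200 zł
  282000 zł × 35% = 98700 zł
  295500 zł × 39% = 115245 zł
  → 287545 zł

287545 zł > 177175 zł, so the regular income tax governs.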